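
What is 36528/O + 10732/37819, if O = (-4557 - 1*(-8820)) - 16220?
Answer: -1253129908/452201783 ≈ -2.7712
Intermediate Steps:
O = -11957 (O = (-4557 + 8820) - 16220 = 4263 - 16220 = -11957)
36528/O + 10732/37819 = 36528/(-11957) + 10732/37819 = 36528*(-1/11957) + 10732*(1/37819) = -36528/11957 + 10732/37819 = -1253129908/452201783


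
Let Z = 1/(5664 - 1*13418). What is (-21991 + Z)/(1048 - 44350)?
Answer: 8119915/15988748 ≈ 0.50785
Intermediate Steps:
Z = -1/7754 (Z = 1/(5664 - 13418) = 1/(-7754) = -1/7754 ≈ -0.00012897)
(-21991 + Z)/(1048 - 44350) = (-21991 - 1/7754)/(1048 - 44350) = -170518215/7754/(-43302) = -170518215/7754*(-1/43302) = 8119915/15988748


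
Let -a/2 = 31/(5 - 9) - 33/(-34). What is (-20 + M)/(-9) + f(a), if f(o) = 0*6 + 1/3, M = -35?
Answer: 58/9 ≈ 6.4444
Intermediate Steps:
a = 461/34 (a = -2*(31/(5 - 9) - 33/(-34)) = -2*(31/(-4) - 33*(-1/34)) = -2*(31*(-1/4) + 33/34) = -2*(-31/4 + 33/34) = -2*(-461/68) = 461/34 ≈ 13.559)
f(o) = 1/3 (f(o) = 0 + 1/3 = 1/3)
(-20 + M)/(-9) + f(a) = (-20 - 35)/(-9) + 1/3 = -1/9*(-55) + 1/3 = 55/9 + 1/3 = 58/9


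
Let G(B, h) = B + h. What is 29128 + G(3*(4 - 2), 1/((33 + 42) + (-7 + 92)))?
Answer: 4661441/160 ≈ 29134.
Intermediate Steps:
29128 + G(3*(4 - 2), 1/((33 + 42) + (-7 + 92))) = 29128 + (3*(4 - 2) + 1/((33 + 42) + (-7 + 92))) = 29128 + (3*2 + 1/(75 + 85)) = 29128 + (6 + 1/160) = 29128 + 961/160 = 4661441/160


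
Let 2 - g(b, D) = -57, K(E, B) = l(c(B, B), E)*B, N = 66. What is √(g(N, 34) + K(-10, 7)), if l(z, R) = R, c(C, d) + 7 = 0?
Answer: I*√11 ≈ 3.3166*I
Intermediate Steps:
c(C, d) = -7 (c(C, d) = -7 + 0 = -7)
K(E, B) = B*E (K(E, B) = E*B = B*E)
g(b, D) = 59 (g(b, D) = 2 - 1*(-57) = 2 + 57 = 59)
√(g(N, 34) + K(-10, 7)) = √(59 + 7*(-10)) = √(59 - 70) = √(-11) = I*√11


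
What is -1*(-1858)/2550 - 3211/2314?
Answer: -149563/226950 ≈ -0.65901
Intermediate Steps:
-1*(-1858)/2550 - 3211/2314 = 1858*(1/2550) - 3211*1/2314 = 929/1275 - 247/178 = -149563/226950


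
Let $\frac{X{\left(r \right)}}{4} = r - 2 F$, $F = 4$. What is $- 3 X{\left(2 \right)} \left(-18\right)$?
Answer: $-1296$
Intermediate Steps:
$X{\left(r \right)} = -32 + 4 r$ ($X{\left(r \right)} = 4 \left(r - 8\right) = 4 \left(-8 + r\right) = -32 + 4 r$)
$- 3 X{\left(2 \right)} \left(-18\right) = - 3 \left(-32 + 4 \cdot 2\right) \left(-18\right) = - 3 \left(-32 + 8\right) \left(-18\right) = \left(-3\right) \left(-24\right) \left(-18\right) = 72 \left(-18\right) = -1296$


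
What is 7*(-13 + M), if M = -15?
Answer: -196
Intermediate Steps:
7*(-13 + M) = 7*(-13 - 15) = 7*(-28) = -196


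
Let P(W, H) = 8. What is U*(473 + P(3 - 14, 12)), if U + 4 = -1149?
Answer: -554593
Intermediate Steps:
U = -1153 (U = -4 - 1149 = -1153)
U*(473 + P(3 - 14, 12)) = -1153*(473 + 8) = -1153*481 = -554593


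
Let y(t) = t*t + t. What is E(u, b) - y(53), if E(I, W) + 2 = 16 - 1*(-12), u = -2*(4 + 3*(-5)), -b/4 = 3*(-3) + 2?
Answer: -2836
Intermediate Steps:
y(t) = t + t² (y(t) = t² + t = t + t²)
b = 28 (b = -4*(3*(-3) + 2) = -4*(-9 + 2) = -4*(-7) = 28)
u = 22 (u = -2*(4 - 15) = -2*(-11) = 22)
E(I, W) = 26 (E(I, W) = -2 + (16 - 1*(-12)) = -2 + (16 + 12) = -2 + 28 = 26)
E(u, b) - y(53) = 26 - 53*(1 + 53) = 26 - 53*54 = 26 - 1*2862 = 26 - 2862 = -2836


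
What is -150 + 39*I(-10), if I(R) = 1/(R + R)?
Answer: -3039/20 ≈ -151.95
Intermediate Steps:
I(R) = 1/(2*R)
-150 + 39*I(-10) = -150 + 39*((½)/(-10)) = -150 + 39*((½)*(-⅒)) = -150 + 39*(-1/20) = -150 - 39/20 = -3039/20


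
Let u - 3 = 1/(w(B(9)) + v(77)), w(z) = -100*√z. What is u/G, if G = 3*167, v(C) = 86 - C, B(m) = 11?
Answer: 109916/18356473 - 100*√11/55069419 ≈ 0.0059818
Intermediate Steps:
u = 3 + 1/(9 - 100*√11) (u = 3 + 1/(-100*√11 + (86 - 1*77)) = 3 + 1/(-100*√11 + (86 - 77)) = 3 + 1/(-100*√11 + 9) = 3 + 1/(9 - 100*√11) ≈ 2.9969)
G = 501
u/G = (329748/109919 - 100*√11/109919)/501 = (329748/109919 - 100*√11/109919)*(1/501) = 109916/18356473 - 100*√11/55069419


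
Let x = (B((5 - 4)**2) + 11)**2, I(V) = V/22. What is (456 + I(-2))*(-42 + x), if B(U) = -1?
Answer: 290870/11 ≈ 26443.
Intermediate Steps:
I(V) = V/22 (I(V) = V*(1/22) = V/22)
x = 100 (x = (-1 + 11)**2 = 10**2 = 100)
(456 + I(-2))*(-42 + x) = (456 + (1/22)*(-2))*(-42 + 100) = (456 - 1/11)*58 = (5015/11)*58 = 290870/11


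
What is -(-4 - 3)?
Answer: 7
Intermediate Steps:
-(-4 - 3) = -1*(-7) = 7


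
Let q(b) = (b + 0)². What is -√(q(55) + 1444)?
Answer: -√4469 ≈ -66.851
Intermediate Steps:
q(b) = b²
-√(q(55) + 1444) = -√(55² + 1444) = -√(3025 + 1444) = -√4469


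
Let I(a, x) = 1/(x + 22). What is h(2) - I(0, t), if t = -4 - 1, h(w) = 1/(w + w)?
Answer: 13/68 ≈ 0.19118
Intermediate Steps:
h(w) = 1/(2*w)
t = -5
I(a, x) = 1/(22 + x)
h(2) - I(0, t) = (1/2)/2 - 1/(22 - 5) = (1/2)*(1/2) - 1/17 = 1/4 - 1*1/17 = 1/4 - 1/17 = 13/68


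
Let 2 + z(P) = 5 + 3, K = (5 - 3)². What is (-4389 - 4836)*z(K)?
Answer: -55350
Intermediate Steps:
K = 4 (K = 2² = 4)
z(P) = 6 (z(P) = -2 + (5 + 3) = -2 + 8 = 6)
(-4389 - 4836)*z(K) = (-4389 - 4836)*6 = -9225*6 = -55350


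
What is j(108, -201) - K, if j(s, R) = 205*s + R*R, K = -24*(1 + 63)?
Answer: 64077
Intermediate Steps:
K = -1536 (K = -24*64 = -1536)
j(s, R) = R² + 205*s (j(s, R) = 205*s + R² = R² + 205*s)
j(108, -201) - K = ((-201)² + 205*108) - 1*(-1536) = (40401 + 22140) + 1536 = 62541 + 1536 = 64077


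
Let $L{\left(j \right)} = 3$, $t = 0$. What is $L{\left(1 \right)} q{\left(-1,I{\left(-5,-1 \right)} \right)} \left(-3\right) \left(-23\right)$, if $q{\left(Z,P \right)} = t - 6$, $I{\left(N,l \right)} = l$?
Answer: $-1242$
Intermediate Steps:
$q{\left(Z,P \right)} = -6$ ($q{\left(Z,P \right)} = 0 - 6 = -6$)
$L{\left(1 \right)} q{\left(-1,I{\left(-5,-1 \right)} \right)} \left(-3\right) \left(-23\right) = 3 \left(\left(-6\right) \left(-3\right)\right) \left(-23\right) = 3 \cdot 18 \left(-23\right) = 54 \left(-23\right) = -1242$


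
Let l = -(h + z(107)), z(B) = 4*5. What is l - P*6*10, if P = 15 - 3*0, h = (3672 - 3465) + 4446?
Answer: -5573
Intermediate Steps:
z(B) = 20
h = 4653 (h = 207 + 4446 = 4653)
P = 15 (P = 15 + 0 = 15)
l = -4673 (l = -(4653 + 20) = -1*4673 = -4673)
l - P*6*10 = -4673 - 15*6*10 = -4673 - 15*60 = -4673 - 1*900 = -4673 - 900 = -5573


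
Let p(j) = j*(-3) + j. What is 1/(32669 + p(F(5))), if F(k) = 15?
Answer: 1/32639 ≈ 3.0638e-5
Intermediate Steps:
p(j) = -2*j (p(j) = -3*j + j = -2*j)
1/(32669 + p(F(5))) = 1/(32669 - 2*15) = 1/(32669 - 30) = 1/32639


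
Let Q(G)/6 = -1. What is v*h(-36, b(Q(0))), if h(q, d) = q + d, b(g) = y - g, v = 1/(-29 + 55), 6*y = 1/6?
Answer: -83/72 ≈ -1.1528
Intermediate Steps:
Q(G) = -6 (Q(G) = 6*(-1) = -6)
y = 1/36 (y = (⅙)/6 = (⅙)*(⅙) = 1/36 ≈ 0.027778)
v = 1/26 ≈ 0.038462
b(g) = 1/36 - g
h(q, d) = d + q
v*h(-36, b(Q(0))) = ((1/36 - 1*(-6)) - 36)/26 = ((1/36 + 6) - 36)/26 = (217/36 - 36)/26 = (1/26)*(-1079/36) = -83/72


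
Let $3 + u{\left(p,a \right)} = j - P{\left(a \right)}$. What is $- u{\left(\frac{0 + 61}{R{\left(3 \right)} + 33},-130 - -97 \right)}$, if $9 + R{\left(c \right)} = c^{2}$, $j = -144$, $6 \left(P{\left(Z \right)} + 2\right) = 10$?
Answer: $\frac{440}{3} \approx 146.67$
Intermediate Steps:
$P{\left(Z \right)} = - \frac{1}{3}$ ($P{\left(Z \right)} = -2 + \frac{1}{6} \cdot 10 = -2 + \frac{5}{3} = - \frac{1}{3}$)
$R{\left(c \right)} = -9 + c^{2}$
$u{\left(p,a \right)} = - \frac{440}{3}$ ($u{\left(p,a \right)} = -3 - \frac{431}{3} = - \frac{440}{3}$)
$- u{\left(\frac{0 + 61}{R{\left(3 \right)} + 33},-130 - -97 \right)} = \left(-1\right) \left(- \frac{440}{3}\right) = \frac{440}{3}$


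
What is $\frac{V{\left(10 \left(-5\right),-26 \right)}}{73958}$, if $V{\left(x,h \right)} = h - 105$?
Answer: $- \frac{131}{73958} \approx -0.0017713$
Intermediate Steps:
$V{\left(x,h \right)} = -105 + h$
$\frac{V{\left(10 \left(-5\right),-26 \right)}}{73958} = \frac{-105 - 26}{73958} = \left(-131\right) \frac{1}{73958} = - \frac{131}{73958}$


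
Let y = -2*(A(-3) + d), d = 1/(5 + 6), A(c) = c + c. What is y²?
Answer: 16900/121 ≈ 139.67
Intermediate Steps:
A(c) = 2*c
d = 1/11 ≈ 0.090909
y = 130/11 (y = -2*(2*(-3) + 1/11) = -2*(-6 + 1/11) = -2*(-65/11) = 130/11 ≈ 11.818)
y² = (130/11)² = 16900/121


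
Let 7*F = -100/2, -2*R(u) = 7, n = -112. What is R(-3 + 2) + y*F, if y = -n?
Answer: -1607/2 ≈ -803.50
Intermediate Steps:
R(u) = -7/2 (R(u) = -½*7 = -7/2)
y = 112 (y = -1*(-112) = 112)
F = -50/7 (F = (-100/2)/7 = (-100*½)/7 = (⅐)*(-50) = -50/7 ≈ -7.1429)
R(-3 + 2) + y*F = -7/2 + 112*(-50/7) = -7/2 - 800 = -1607/2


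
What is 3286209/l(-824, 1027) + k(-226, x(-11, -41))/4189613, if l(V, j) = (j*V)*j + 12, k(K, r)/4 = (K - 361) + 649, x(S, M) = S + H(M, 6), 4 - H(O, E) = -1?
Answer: -13552407969485/3641178765543292 ≈ -0.0037220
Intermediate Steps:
H(O, E) = 5 (H(O, E) = 4 - 1*(-1) = 4 + 1 = 5)
x(S, M) = 5 + S (x(S, M) = S + 5 = 5 + S)
k(K, r) = 1152 + 4*K (k(K, r) = 4*((K - 361) + 649) = 4*((-361 + K) + 649) = 4*(288 + K) = 1152 + 4*K)
l(V, j) = 12 + V*j² (l(V, j) = (V*j)*j + 12 = V*j² + 12 = 12 + V*j²)
3286209/l(-824, 1027) + k(-226, x(-11, -41))/4189613 = 3286209/(12 - 824*1027²) + (1152 + 4*(-226))/4189613 = 3286209/(12 - 824*1054729) + (1152 - 904)*(1/4189613) = 3286209/(12 - 869096696) + 248*(1/4189613) = 3286209/(-869096684) + 248/4189613 = 3286209*(-1/869096684) + 248/4189613 = -3286209/869096684 + 248/4189613 = -13552407969485/3641178765543292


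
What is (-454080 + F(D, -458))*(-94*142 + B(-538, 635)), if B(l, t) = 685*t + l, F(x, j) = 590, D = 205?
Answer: -190959650610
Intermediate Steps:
B(l, t) = l + 685*t
(-454080 + F(D, -458))*(-94*142 + B(-538, 635)) = (-454080 + 590)*(-94*142 + (-538 + 685*635)) = -453490*(-13348 + (-538 + 434975)) = -453490*(-13348 + 434437) = -453490*421089 = -190959650610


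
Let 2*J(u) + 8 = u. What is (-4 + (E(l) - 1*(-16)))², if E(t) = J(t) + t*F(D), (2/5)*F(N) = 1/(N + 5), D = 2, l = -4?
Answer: 1024/49 ≈ 20.898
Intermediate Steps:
J(u) = -4 + u/2
F(N) = 5/(2*(5 + N)) (F(N) = 5/(2*(N + 5)) = 5/(2*(5 + N)))
E(t) = -4 + 6*t/7 (E(t) = (-4 + t/2) + t*(5/(2*(5 + 2))) = (-4 + t/2) + t*((5/2)/7) = (-4 + t/2) + t*((5/2)*(⅐)) = (-4 + t/2) + t*(5/14) = (-4 + t/2) + 5*t/14 = -4 + 6*t/7)
(-4 + (E(l) - 1*(-16)))² = (-4 + ((-4 + (6/7)*(-4)) - 1*(-16)))² = (-4 + ((-4 - 24/7) + 16))² = (-4 + (-52/7 + 16))² = (-4 + 60/7)² = (32/7)² = 1024/49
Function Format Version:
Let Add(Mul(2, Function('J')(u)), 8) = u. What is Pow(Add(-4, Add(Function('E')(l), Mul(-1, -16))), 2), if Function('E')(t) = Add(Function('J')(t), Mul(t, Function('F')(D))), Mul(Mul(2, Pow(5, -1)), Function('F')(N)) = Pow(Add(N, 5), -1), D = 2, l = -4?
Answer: Rational(1024, 49) ≈ 20.898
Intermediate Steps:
Function('J')(u) = Add(-4, Mul(Rational(1, 2), u))
Function('F')(N) = Mul(Rational(5, 2), Pow(Add(5, N), -1)) (Function('F')(N) = Mul(Rational(5, 2), Pow(Add(N, 5), -1)) = Mul(Rational(5, 2), Pow(Add(5, N), -1)))
Function('E')(t) = Add(-4, Mul(Rational(6, 7), t)) (Function('E')(t) = Add(Add(-4, Mul(Rational(1, 2), t)), Mul(t, Mul(Rational(5, 2), Pow(Add(5, 2), -1)))) = Add(Add(-4, Mul(Rational(1, 2), t)), Mul(t, Mul(Rational(5, 2), Pow(7, -1)))) = Add(Add(-4, Mul(Rational(1, 2), t)), Mul(t, Mul(Rational(5, 2), Rational(1, 7)))) = Add(Add(-4, Mul(Rational(1, 2), t)), Mul(t, Rational(5, 14))) = Add(Add(-4, Mul(Rational(1, 2), t)), Mul(Rational(5, 14), t)) = Add(-4, Mul(Rational(6, 7), t)))
Pow(Add(-4, Add(Function('E')(l), Mul(-1, -16))), 2) = Pow(Add(-4, Add(Add(-4, Mul(Rational(6, 7), -4)), Mul(-1, -16))), 2) = Pow(Add(-4, Add(Add(-4, Rational(-24, 7)), 16)), 2) = Pow(Add(-4, Add(Rational(-52, 7), 16)), 2) = Pow(Add(-4, Rational(60, 7)), 2) = Pow(Rational(32, 7), 2) = Rational(1024, 49)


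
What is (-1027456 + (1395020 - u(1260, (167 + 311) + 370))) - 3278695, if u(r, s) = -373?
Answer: -2910758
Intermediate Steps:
(-1027456 + (1395020 - u(1260, (167 + 311) + 370))) - 3278695 = (-1027456 + (1395020 - 1*(-373))) - 3278695 = (-1027456 + (1395020 + 373)) - 3278695 = (-1027456 + 1395393) - 3278695 = 367937 - 3278695 = -2910758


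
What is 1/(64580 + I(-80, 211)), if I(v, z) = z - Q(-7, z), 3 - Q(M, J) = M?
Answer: 1/64781 ≈ 1.5437e-5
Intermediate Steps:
Q(M, J) = 3 - M
I(v, z) = -10 + z (I(v, z) = z - (3 - 1*(-7)) = z - (3 + 7) = z - 1*10 = z - 10 = -10 + z)
1/(64580 + I(-80, 211)) = 1/(64580 + (-10 + 211)) = 1/(64580 + 201) = 1/64781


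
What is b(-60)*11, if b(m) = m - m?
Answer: 0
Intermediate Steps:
b(m) = 0
b(-60)*11 = 0*11 = 0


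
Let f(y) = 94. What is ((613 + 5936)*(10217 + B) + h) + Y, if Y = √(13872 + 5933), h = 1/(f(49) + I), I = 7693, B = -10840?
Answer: -31771170248/7787 + √19805 ≈ -4.0799e+6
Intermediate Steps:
h = 1/7787 (h = 1/(94 + 7693) = 1/7787 ≈ 0.00012842)
Y = √19805 ≈ 140.73
((613 + 5936)*(10217 + B) + h) + Y = ((613 + 5936)*(10217 - 10840) + 1/7787) + √19805 = (6549*(-623) + 1/7787) + √19805 = (-4080027 + 1/7787) + √19805 = -31771170248/7787 + √19805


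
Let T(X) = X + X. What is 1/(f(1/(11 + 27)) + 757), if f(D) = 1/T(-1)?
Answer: 2/1513 ≈ 0.0013219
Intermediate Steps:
T(X) = 2*X
f(D) = -½ (f(D) = 1/(2*(-1)) = 1/(-2) = -½)
1/(f(1/(11 + 27)) + 757) = 1/(-½ + 757) = 1/(1513/2) = 2/1513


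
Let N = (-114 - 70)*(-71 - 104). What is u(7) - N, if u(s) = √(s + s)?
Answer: -32200 + √14 ≈ -32196.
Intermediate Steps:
N = 32200 (N = -184*(-175) = 32200)
u(s) = √2*√s (u(s) = √(2*s) = √2*√s)
u(7) - N = √2*√7 - 1*32200 = √14 - 32200 = -32200 + √14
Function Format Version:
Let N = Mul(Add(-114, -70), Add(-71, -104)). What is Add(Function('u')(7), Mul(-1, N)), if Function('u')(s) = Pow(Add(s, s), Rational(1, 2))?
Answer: Add(-32200, Pow(14, Rational(1, 2))) ≈ -32196.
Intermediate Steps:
N = 32200 (N = Mul(-184, -175) = 32200)
Function('u')(s) = Mul(Pow(2, Rational(1, 2)), Pow(s, Rational(1, 2))) (Function('u')(s) = Pow(Mul(2, s), Rational(1, 2)) = Mul(Pow(2, Rational(1, 2)), Pow(s, Rational(1, 2))))
Add(Function('u')(7), Mul(-1, N)) = Add(Mul(Pow(2, Rational(1, 2)), Pow(7, Rational(1, 2))), Mul(-1, 32200)) = Add(Pow(14, Rational(1, 2)), -32200) = Add(-32200, Pow(14, Rational(1, 2)))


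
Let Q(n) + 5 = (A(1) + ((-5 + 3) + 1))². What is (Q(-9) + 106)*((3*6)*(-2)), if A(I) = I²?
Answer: -3636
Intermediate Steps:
Q(n) = -5 (Q(n) = -5 + (1² + ((-5 + 3) + 1))² = -5 + (1 + (-2 + 1))² = -5 + (1 - 1)² = -5 + 0² = -5 + 0 = -5)
(Q(-9) + 106)*((3*6)*(-2)) = (-5 + 106)*((3*6)*(-2)) = 101*(18*(-2)) = 101*(-36) = -3636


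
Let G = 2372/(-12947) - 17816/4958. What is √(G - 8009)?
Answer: I*√68216434063039993/2917783 ≈ 89.514*I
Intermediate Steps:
G = -121212064/32095613 (G = 2372*(-1/12947) - 17816*1/4958 = -2372/12947 - 8908/2479 = -121212064/32095613 ≈ -3.7766)
√(G - 8009) = √(-121212064/32095613 - 8009) = √(-257174976581/32095613) = I*√68216434063039993/2917783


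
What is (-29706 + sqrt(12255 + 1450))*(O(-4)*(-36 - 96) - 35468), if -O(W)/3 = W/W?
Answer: 1041848832 - 35072*sqrt(13705) ≈ 1.0377e+9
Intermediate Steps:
O(W) = -3 (O(W) = -3*W/W = -3*1 = -3)
(-29706 + sqrt(12255 + 1450))*(O(-4)*(-36 - 96) - 35468) = (-29706 + sqrt(12255 + 1450))*(-3*(-36 - 96) - 35468) = (-29706 + sqrt(13705))*(-3*(-132) - 35468) = (-29706 + sqrt(13705))*(396 - 35468) = (-29706 + sqrt(13705))*(-35072) = 1041848832 - 35072*sqrt(13705)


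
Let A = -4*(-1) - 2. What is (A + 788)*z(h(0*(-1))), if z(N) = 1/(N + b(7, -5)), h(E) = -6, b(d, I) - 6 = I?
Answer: -158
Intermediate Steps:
b(d, I) = 6 + I
z(N) = 1/(1 + N) (z(N) = 1/(N + (6 - 5)) = 1/(N + 1) = 1/(1 + N))
A = 2 (A = 4 - 2 = 2)
(A + 788)*z(h(0*(-1))) = (2 + 788)/(1 - 6) = 790/(-5) = 790*(-⅕) = -158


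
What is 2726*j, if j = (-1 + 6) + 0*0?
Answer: 13630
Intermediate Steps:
j = 5 (j = 5 + 0 = 5)
2726*j = 2726*5 = 13630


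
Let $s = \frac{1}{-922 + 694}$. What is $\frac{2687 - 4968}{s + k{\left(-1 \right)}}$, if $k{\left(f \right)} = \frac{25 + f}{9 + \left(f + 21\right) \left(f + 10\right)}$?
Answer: $- \frac{10921428}{587} \approx -18606.0$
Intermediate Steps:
$s = - \frac{1}{228}$ ($s = \frac{1}{-228} = - \frac{1}{228} \approx -0.004386$)
$k{\left(f \right)} = \frac{25 + f}{9 + \left(10 + f\right) \left(21 + f\right)}$ ($k{\left(f \right)} = \frac{25 + f}{9 + \left(21 + f\right) \left(10 + f\right)} = \frac{25 + f}{9 + \left(10 + f\right) \left(21 + f\right)}$)
$\frac{2687 - 4968}{s + k{\left(-1 \right)}} = \frac{2687 - 4968}{- \frac{1}{228} + \frac{25 - 1}{219 + \left(-1\right)^{2} + 31 \left(-1\right)}} = - \frac{2281}{- \frac{1}{228} + \frac{1}{219 + 1 - 31} \cdot 24} = - \frac{2281}{- \frac{1}{228} + \frac{1}{189} \cdot 24} = - \frac{2281}{- \frac{1}{228} + \frac{8}{63}} = - \frac{2281}{\frac{587}{4788}} = \left(-2281\right) \frac{4788}{587} = - \frac{10921428}{587}$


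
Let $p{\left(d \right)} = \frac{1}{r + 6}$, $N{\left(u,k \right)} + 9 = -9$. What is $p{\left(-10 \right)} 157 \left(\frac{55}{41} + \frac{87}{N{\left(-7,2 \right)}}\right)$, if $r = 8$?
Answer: $- \frac{134863}{3444} \approx -39.159$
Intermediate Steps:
$N{\left(u,k \right)} = -18$ ($N{\left(u,k \right)} = -9 - 9 = -18$)
$p{\left(d \right)} = \frac{1}{14}$ ($p{\left(d \right)} = \frac{1}{8 + 6} = \frac{1}{14}$)
$p{\left(-10 \right)} 157 \left(\frac{55}{41} + \frac{87}{N{\left(-7,2 \right)}}\right) = \frac{1}{14} \cdot 157 \left(\frac{55}{41} + \frac{87}{-18}\right) = \frac{157 \left(55 \cdot \frac{1}{41} + 87 \left(- \frac{1}{18}\right)\right)}{14} = \frac{157 \left(\frac{55}{41} - \frac{29}{6}\right)}{14} = \frac{157}{14} \left(- \frac{859}{246}\right) = - \frac{134863}{3444}$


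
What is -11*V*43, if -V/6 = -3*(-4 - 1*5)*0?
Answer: 0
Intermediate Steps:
V = 0 (V = -6*(-3*(-4 - 1*5))*0 = -6*(-3*(-4 - 5))*0 = -6*(-3*(-9))*0 = -162*0 = -6*0 = 0)
-11*V*43 = -11*0*43 = 0*43 = 0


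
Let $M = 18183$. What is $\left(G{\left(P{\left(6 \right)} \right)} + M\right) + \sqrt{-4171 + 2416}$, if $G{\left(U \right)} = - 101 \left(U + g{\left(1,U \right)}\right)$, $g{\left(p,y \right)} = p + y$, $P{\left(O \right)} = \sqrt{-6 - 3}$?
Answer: $18082 - 606 i + 3 i \sqrt{195} \approx 18082.0 - 564.11 i$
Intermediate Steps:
$P{\left(O \right)} = 3 i$ ($P{\left(O \right)} = \sqrt{-9} = 3 i$)
$G{\left(U \right)} = -101 - 202 U$ ($G{\left(U \right)} = - 101 \left(U + \left(1 + U\right)\right) = - 101 \left(1 + 2 U\right) = -101 - 202 U$)
$\left(G{\left(P{\left(6 \right)} \right)} + M\right) + \sqrt{-4171 + 2416} = \left(\left(-101 - 202 \cdot 3 i\right) + 18183\right) + \sqrt{-4171 + 2416} = \left(\left(-101 - 606 i\right) + 18183\right) + \sqrt{-1755} = \left(18082 - 606 i\right) + 3 i \sqrt{195} = 18082 - 606 i + 3 i \sqrt{195}$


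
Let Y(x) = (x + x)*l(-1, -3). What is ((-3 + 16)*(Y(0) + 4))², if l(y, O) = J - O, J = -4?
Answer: 2704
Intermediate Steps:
l(y, O) = -4 - O
Y(x) = -2*x (Y(x) = (x + x)*(-4 - 1*(-3)) = (2*x)*(-4 + 3) = (2*x)*(-1) = -2*x)
((-3 + 16)*(Y(0) + 4))² = ((-3 + 16)*(-2*0 + 4))² = (13*(0 + 4))² = (13*4)² = 52² = 2704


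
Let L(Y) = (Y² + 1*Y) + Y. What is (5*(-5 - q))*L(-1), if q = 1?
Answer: 30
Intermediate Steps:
L(Y) = Y² + 2*Y (L(Y) = (Y² + Y) + Y = (Y + Y²) + Y = Y² + 2*Y)
(5*(-5 - q))*L(-1) = (5*(-5 - 1*1))*(-(2 - 1)) = (5*(-5 - 1))*(-1*1) = (5*(-6))*(-1) = -30*(-1) = 30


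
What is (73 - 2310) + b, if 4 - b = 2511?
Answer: -4744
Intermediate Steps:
b = -2507 (b = 4 - 1*2511 = 4 - 2511 = -2507)
(73 - 2310) + b = (73 - 2310) - 2507 = -2237 - 2507 = -4744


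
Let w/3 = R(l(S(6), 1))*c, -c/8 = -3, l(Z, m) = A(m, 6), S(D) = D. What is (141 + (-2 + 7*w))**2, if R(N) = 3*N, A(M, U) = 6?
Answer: 84842521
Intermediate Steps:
l(Z, m) = 6
c = 24 (c = -8*(-3) = 24)
w = 1296 (w = 3*((3*6)*24) = 3*(18*24) = 3*432 = 1296)
(141 + (-2 + 7*w))**2 = (141 + (-2 + 7*1296))**2 = (141 + (-2 + 9072))**2 = (141 + 9070)**2 = 9211**2 = 84842521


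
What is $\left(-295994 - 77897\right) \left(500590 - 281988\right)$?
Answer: $-81733320382$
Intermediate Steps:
$\left(-295994 - 77897\right) \left(500590 - 281988\right) = \left(-373891\right) 218602 = -81733320382$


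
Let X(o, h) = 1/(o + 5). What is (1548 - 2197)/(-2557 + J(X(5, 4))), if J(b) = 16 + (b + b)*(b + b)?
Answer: 16225/63524 ≈ 0.25542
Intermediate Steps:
X(o, h) = 1/(5 + o)
J(b) = 16 + 4*b**2 (J(b) = 16 + (2*b)*(2*b) = 16 + 4*b**2)
(1548 - 2197)/(-2557 + J(X(5, 4))) = (1548 - 2197)/(-2557 + (16 + 4*(1/(5 + 5))**2)) = -649/(-2557 + (16 + 4*(1/10)**2)) = -649/(-2557 + (16 + 4*(1/100))) = -649/(-2557 + (16 + 1/25)) = -649/(-2557 + 401/25) = -649/(-63524/25) = -649*(-25/63524) = 16225/63524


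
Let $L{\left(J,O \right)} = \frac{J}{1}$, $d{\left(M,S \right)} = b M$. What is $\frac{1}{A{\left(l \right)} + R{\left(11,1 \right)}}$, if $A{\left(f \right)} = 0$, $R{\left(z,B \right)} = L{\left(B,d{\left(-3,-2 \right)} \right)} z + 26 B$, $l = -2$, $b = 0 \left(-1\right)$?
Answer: $\frac{1}{37} \approx 0.027027$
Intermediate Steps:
$b = 0$
$d{\left(M,S \right)} = 0$ ($d{\left(M,S \right)} = 0 M = 0$)
$L{\left(J,O \right)} = J$ ($L{\left(J,O \right)} = J 1 = J$)
$R{\left(z,B \right)} = 26 B + B z$ ($R{\left(z,B \right)} = B z + 26 B = 26 B + B z$)
$\frac{1}{A{\left(l \right)} + R{\left(11,1 \right)}} = \frac{1}{0 + 1 \left(26 + 11\right)} = \frac{1}{0 + 1 \cdot 37} = \frac{1}{0 + 37} = \frac{1}{37}$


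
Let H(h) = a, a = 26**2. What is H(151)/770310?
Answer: 338/385155 ≈ 0.00087757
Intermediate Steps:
a = 676
H(h) = 676
H(151)/770310 = 676/770310 = 676*(1/770310) = 338/385155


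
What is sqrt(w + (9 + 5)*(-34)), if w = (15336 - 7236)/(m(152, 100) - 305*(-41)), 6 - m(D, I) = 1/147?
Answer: I*sqrt(100487978214491)/459779 ≈ 21.803*I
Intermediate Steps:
m(D, I) = 881/147 (m(D, I) = 6 - 1/147 = 881/147)
w = 297675/459779 (w = (15336 - 7236)/(881/147 - 305*(-41)) = 8100/(881/147 + 12505) = 8100/(1839116/147) = 8100*(147/1839116) = 297675/459779 ≈ 0.64743)
sqrt(w + (9 + 5)*(-34)) = sqrt(297675/459779 + (9 + 5)*(-34)) = sqrt(297675/459779 + 14*(-34)) = sqrt(297675/459779 - 476) = sqrt(-218557129/459779) = I*sqrt(100487978214491)/459779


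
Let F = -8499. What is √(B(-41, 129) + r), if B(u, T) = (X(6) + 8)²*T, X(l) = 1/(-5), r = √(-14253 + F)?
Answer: √(196209 + 300*I*√158)/5 ≈ 88.595 + 0.85128*I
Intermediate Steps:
r = 12*I*√158 (r = √(-14253 - 8499) = √(-22752) = 12*I*√158 ≈ 150.84*I)
X(l) = -⅕
B(u, T) = 1521*T/25 (B(u, T) = (-⅕ + 8)²*T = (39/5)²*T = 1521*T/25)
√(B(-41, 129) + r) = √((1521/25)*129 + 12*I*√158) = √(196209/25 + 12*I*√158)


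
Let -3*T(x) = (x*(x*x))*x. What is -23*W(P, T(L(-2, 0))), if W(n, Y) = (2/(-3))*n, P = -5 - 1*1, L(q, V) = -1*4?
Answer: -92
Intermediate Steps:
L(q, V) = -4
T(x) = -x**4/3 (T(x) = -x*(x*x)*x/3 = -x*x**2*x/3 = -x**3*x/3 = -x**4/3)
P = -6 (P = -5 - 1 = -6)
W(n, Y) = -2*n/3 (W(n, Y) = (2*(-1/3))*n = -2*n/3)
-23*W(P, T(L(-2, 0))) = -(-46)*(-6)/3 = -23*4 = -92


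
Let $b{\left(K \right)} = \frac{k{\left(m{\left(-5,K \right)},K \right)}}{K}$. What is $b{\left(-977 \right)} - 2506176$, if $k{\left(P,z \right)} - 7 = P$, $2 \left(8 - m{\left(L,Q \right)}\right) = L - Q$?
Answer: $- \frac{2448533481}{977} \approx -2.5062 \cdot 10^{6}$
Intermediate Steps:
$m{\left(L,Q \right)} = 8 + \frac{Q}{2} - \frac{L}{2}$ ($m{\left(L,Q \right)} = 8 - \frac{L - Q}{2} = 8 - \left(\frac{L}{2} - \frac{Q}{2}\right) = 8 + \frac{Q}{2} - \frac{L}{2}$)
$k{\left(P,z \right)} = 7 + P$
$b{\left(K \right)} = \frac{\frac{35}{2} + \frac{K}{2}}{K}$ ($b{\left(K \right)} = \frac{7 + \left(8 + \frac{K}{2} - - \frac{5}{2}\right)}{K} = \frac{7 + \left(8 + \frac{K}{2} + \frac{5}{2}\right)}{K} = \frac{7 + \left(\frac{21}{2} + \frac{K}{2}\right)}{K} = \frac{\frac{35}{2} + \frac{K}{2}}{K}$)
$b{\left(-977 \right)} - 2506176 = \frac{35 - 977}{2 \left(-977\right)} - 2506176 = \frac{1}{2} \left(- \frac{1}{977}\right) \left(-942\right) - 2506176 = \frac{471}{977} - 2506176 = - \frac{2448533481}{977}$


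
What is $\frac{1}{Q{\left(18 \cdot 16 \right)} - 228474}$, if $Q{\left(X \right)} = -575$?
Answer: $- \frac{1}{229049} \approx -4.3659 \cdot 10^{-6}$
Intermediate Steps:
$\frac{1}{Q{\left(18 \cdot 16 \right)} - 228474} = \frac{1}{-575 - 228474} = \frac{1}{-229049} = - \frac{1}{229049}$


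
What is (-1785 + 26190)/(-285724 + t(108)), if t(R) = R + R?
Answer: -24405/285508 ≈ -0.085479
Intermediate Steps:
t(R) = 2*R
(-1785 + 26190)/(-285724 + t(108)) = (-1785 + 26190)/(-285724 + 2*108) = 24405/(-285724 + 216) = 24405/(-285508) = 24405*(-1/285508) = -24405/285508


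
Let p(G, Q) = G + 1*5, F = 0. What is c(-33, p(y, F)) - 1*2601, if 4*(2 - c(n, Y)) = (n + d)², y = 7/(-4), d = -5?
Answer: -2960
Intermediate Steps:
y = -7/4 (y = 7*(-¼) = -7/4 ≈ -1.7500)
p(G, Q) = 5 + G (p(G, Q) = G + 5 = 5 + G)
c(n, Y) = 2 - (-5 + n)²/4 (c(n, Y) = 2 - (n - 5)²/4 = 2 - (-5 + n)²/4)
c(-33, p(y, F)) - 1*2601 = (2 - (-5 - 33)²/4) - 1*2601 = (2 - ¼*(-38)²) - 2601 = (2 - ¼*1444) - 2601 = (2 - 361) - 2601 = -359 - 2601 = -2960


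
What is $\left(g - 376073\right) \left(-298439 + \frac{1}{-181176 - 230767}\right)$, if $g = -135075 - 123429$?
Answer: $\frac{78014805621528306}{411943} \approx 1.8938 \cdot 10^{11}$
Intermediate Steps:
$g = -258504$ ($g = -135075 - 123429 = -258504$)
$\left(g - 376073\right) \left(-298439 + \frac{1}{-181176 - 230767}\right) = \left(-258504 - 376073\right) \left(-298439 + \frac{1}{-181176 - 230767}\right) = - 634577 \left(-298439 + \frac{1}{-411943}\right) = - 634577 \left(-298439 - \frac{1}{411943}\right) = \left(-634577\right) \left(- \frac{122939856978}{411943}\right) = \frac{78014805621528306}{411943}$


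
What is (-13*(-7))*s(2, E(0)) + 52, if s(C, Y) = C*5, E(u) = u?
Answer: 962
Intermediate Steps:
s(C, Y) = 5*C
(-13*(-7))*s(2, E(0)) + 52 = (-13*(-7))*(5*2) + 52 = 91*10 + 52 = 910 + 52 = 962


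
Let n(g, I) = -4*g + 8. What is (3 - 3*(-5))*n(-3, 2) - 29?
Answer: 331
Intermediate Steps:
n(g, I) = 8 - 4*g
(3 - 3*(-5))*n(-3, 2) - 29 = (3 - 3*(-5))*(8 - 4*(-3)) - 29 = (3 + 15)*(8 + 12) - 29 = 18*20 - 29 = 360 - 29 = 331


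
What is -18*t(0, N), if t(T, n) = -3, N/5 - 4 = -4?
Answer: 54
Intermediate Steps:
N = 0 (N = 20 + 5*(-4) = 20 - 20 = 0)
-18*t(0, N) = -18*(-3) = 54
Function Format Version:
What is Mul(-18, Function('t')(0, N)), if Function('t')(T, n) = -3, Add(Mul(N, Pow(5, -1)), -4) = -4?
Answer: 54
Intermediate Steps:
N = 0 (N = Add(20, Mul(5, -4)) = Add(20, -20) = 0)
Mul(-18, Function('t')(0, N)) = Mul(-18, -3) = 54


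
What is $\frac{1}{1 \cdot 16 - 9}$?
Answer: $\frac{1}{7} \approx 0.14286$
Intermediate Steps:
$\frac{1}{1 \cdot 16 - 9} = \frac{1}{16 - 9} = \frac{1}{7}$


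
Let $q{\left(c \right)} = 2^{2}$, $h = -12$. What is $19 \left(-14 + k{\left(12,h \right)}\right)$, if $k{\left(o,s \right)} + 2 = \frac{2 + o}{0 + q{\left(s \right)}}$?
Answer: $- \frac{475}{2} \approx -237.5$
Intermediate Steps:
$q{\left(c \right)} = 4$
$k{\left(o,s \right)} = - \frac{3}{2} + \frac{o}{4}$ ($k{\left(o,s \right)} = -2 + \frac{2 + o}{0 + 4} = -2 + \frac{2 + o}{4} = -2 + \left(2 + o\right) \frac{1}{4} = -2 + \left(\frac{1}{2} + \frac{o}{4}\right) = - \frac{3}{2} + \frac{o}{4}$)
$19 \left(-14 + k{\left(12,h \right)}\right) = 19 \left(-14 + \left(- \frac{3}{2} + \frac{1}{4} \cdot 12\right)\right) = 19 \left(-14 + \left(- \frac{3}{2} + 3\right)\right) = 19 \left(-14 + \frac{3}{2}\right) = 19 \left(- \frac{25}{2}\right) = - \frac{475}{2}$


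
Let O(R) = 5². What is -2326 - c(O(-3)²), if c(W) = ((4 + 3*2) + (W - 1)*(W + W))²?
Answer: -608415602426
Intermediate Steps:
O(R) = 25
c(W) = (10 + 2*W*(-1 + W))² (c(W) = ((4 + 6) + (-1 + W)*(2*W))² = (10 + 2*W*(-1 + W))²)
-2326 - c(O(-3)²) = -2326 - 4*(5 + (25²)² - 1*25²)² = -2326 - 4*(5 + 625² - 1*625)² = -2326 - 4*(5 + 390625 - 625)² = -2326 - 4*390005² = -2326 - 4*152103900025 = -2326 - 1*608415600100 = -2326 - 608415600100 = -608415602426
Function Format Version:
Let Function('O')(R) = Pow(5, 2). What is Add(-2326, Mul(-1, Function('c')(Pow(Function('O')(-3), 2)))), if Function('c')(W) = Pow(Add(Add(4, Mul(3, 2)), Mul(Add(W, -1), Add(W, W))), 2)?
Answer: -608415602426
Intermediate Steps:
Function('O')(R) = 25
Function('c')(W) = Pow(Add(10, Mul(2, W, Add(-1, W))), 2) (Function('c')(W) = Pow(Add(Add(4, 6), Mul(Add(-1, W), Mul(2, W))), 2) = Pow(Add(10, Mul(2, W, Add(-1, W))), 2))
Add(-2326, Mul(-1, Function('c')(Pow(Function('O')(-3), 2)))) = Add(-2326, Mul(-1, Mul(4, Pow(Add(5, Pow(Pow(25, 2), 2), Mul(-1, Pow(25, 2))), 2)))) = Add(-2326, Mul(-1, Mul(4, Pow(Add(5, Pow(625, 2), Mul(-1, 625)), 2)))) = Add(-2326, Mul(-1, Mul(4, Pow(Add(5, 390625, -625), 2)))) = Add(-2326, Mul(-1, Mul(4, Pow(390005, 2)))) = Add(-2326, Mul(-1, Mul(4, 152103900025))) = Add(-2326, Mul(-1, 608415600100)) = Add(-2326, -608415600100) = -608415602426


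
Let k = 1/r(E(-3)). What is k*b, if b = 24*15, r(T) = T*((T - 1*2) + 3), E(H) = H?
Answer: 60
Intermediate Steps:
r(T) = T*(1 + T) (r(T) = T*((T - 2) + 3) = T*((-2 + T) + 3) = T*(1 + T))
b = 360
k = ⅙ (k = 1/(-3*(1 - 3)) = 1/(-3*(-2)) = 1/6 = ⅙ ≈ 0.16667)
k*b = (⅙)*360 = 60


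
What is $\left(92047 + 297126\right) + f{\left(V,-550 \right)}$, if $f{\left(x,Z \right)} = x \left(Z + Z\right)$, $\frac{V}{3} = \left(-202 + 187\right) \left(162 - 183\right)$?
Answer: $-650327$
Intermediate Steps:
$V = 945$ ($V = 3 \left(-202 + 187\right) \left(162 - 183\right) = 3 \left(\left(-15\right) \left(-21\right)\right) = 3 \cdot 315 = 945$)
$f{\left(x,Z \right)} = 2 Z x$ ($f{\left(x,Z \right)} = x 2 Z = 2 Z x$)
$\left(92047 + 297126\right) + f{\left(V,-550 \right)} = \left(92047 + 297126\right) + 2 \left(-550\right) 945 = 389173 - 1039500 = -650327$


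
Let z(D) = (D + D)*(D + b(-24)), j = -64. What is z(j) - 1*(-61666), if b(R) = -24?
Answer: 72930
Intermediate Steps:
z(D) = 2*D*(-24 + D) (z(D) = (D + D)*(D - 24) = (2*D)*(-24 + D) = 2*D*(-24 + D))
z(j) - 1*(-61666) = 2*(-64)*(-24 - 64) - 1*(-61666) = 2*(-64)*(-88) + 61666 = 11264 + 61666 = 72930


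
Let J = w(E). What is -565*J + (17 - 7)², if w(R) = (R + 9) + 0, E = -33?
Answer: 13660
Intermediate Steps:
w(R) = 9 + R (w(R) = (9 + R) + 0 = 9 + R)
J = -24 (J = 9 - 33 = -24)
-565*J + (17 - 7)² = -565*(-24) + (17 - 7)² = 13560 + 10² = 13560 + 100 = 13660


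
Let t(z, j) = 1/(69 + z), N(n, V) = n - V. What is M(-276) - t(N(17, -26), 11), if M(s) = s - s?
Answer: -1/112 ≈ -0.0089286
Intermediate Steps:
M(s) = 0
M(-276) - t(N(17, -26), 11) = 0 - 1/(69 + (17 - 1*(-26))) = 0 - 1/(69 + (17 + 26)) = 0 - 1/(69 + 43) = 0 - 1/112 = -1/112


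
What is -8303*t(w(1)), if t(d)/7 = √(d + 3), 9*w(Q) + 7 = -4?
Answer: -232484/3 ≈ -77495.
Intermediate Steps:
w(Q) = -11/9 (w(Q) = -7/9 + (⅑)*(-4) = -7/9 - 4/9 = -11/9)
t(d) = 7*√(3 + d) (t(d) = 7*√(d + 3) = 7*√(3 + d))
-8303*t(w(1)) = -58121*√(3 - 11/9) = -58121*√(16/9) = -58121*4/3 = -8303*28/3 = -232484/3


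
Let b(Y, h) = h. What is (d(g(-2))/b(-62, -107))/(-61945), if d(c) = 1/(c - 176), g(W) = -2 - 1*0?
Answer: -1/1179804470 ≈ -8.4760e-10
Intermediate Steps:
g(W) = -2 (g(W) = -2 + 0 = -2)
d(c) = 1/(-176 + c)
(d(g(-2))/b(-62, -107))/(-61945) = (1/(-176 - 2*(-107)))/(-61945) = (-1/107/(-178))*(-1/61945) = -1/178*(-1/107)*(-1/61945) = (1/19046)*(-1/61945) = -1/1179804470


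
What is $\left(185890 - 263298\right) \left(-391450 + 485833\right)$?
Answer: $-7305999264$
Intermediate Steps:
$\left(185890 - 263298\right) \left(-391450 + 485833\right) = \left(-77408\right) 94383 = -7305999264$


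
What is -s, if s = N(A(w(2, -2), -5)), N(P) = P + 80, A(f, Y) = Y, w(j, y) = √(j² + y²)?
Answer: -75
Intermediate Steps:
N(P) = 80 + P
s = 75 (s = 80 - 5 = 75)
-s = -1*75 = -75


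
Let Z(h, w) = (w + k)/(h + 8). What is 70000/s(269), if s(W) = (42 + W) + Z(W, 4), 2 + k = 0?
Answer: 2770000/12307 ≈ 225.08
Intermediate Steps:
k = -2 (k = -2 + 0 = -2)
Z(h, w) = (-2 + w)/(8 + h) (Z(h, w) = (w - 2)/(h + 8) = (-2 + w)/(8 + h))
s(W) = 42 + W + 2/(8 + W) (s(W) = (42 + W) + (-2 + 4)/(8 + W) = (42 + W) + 2/(8 + W) = 42 + W + 2/(8 + W))
70000/s(269) = 70000/(((2 + (8 + 269)*(42 + 269))/(8 + 269))) = 70000/(((2 + 277*311)/277)) = 70000/(((2 + 86147)/277)) = 70000/(((1/277)*86149)) = 70000/(86149/277) = 70000*(277/86149) = 2770000/12307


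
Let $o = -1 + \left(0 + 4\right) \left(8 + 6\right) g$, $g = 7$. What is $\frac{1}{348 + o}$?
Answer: $\frac{1}{739} \approx 0.0013532$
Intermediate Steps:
$o = 391$ ($o = -1 + \left(0 + 4\right) \left(8 + 6\right) 7 = -1 + 4 \cdot 14 \cdot 7 = -1 + 56 \cdot 7 = -1 + 392 = 391$)
$\frac{1}{348 + o} = \frac{1}{348 + 391} = \frac{1}{739}$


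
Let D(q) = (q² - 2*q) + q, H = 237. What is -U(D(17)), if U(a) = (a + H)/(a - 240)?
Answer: -509/32 ≈ -15.906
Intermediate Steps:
D(q) = q² - q
U(a) = (237 + a)/(-240 + a) (U(a) = (a + 237)/(a - 240) = (237 + a)/(-240 + a))
-U(D(17)) = -(237 + 17*(-1 + 17))/(-240 + 17*(-1 + 17)) = -(237 + 17*16)/(-240 + 17*16) = -(237 + 272)/(-240 + 272) = -509/32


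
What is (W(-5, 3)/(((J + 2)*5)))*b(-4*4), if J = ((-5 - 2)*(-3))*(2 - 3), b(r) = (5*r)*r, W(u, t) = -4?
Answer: 1024/19 ≈ 53.895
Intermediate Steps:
b(r) = 5*r**2
J = -21 (J = -7*(-3)*(-1) = 21*(-1) = -21)
(W(-5, 3)/(((J + 2)*5)))*b(-4*4) = (-4*1/(5*(-21 + 2)))*(5*(-4*4)**2) = (-4/((-19*5)))*(5*(-16)**2) = (-4/(-95))*(5*256) = -4*(-1/95)*1280 = (4/95)*1280 = 1024/19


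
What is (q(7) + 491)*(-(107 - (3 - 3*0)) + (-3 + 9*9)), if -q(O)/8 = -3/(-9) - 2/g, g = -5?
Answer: -189202/15 ≈ -12613.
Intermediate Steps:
q(O) = -88/15 (q(O) = -8*(-3/(-9) - 2/(-5)) = -8*(-3*(-⅑) - 2*(-⅕)) = -8*(⅓ + ⅖) = -8*11/15 = -88/15)
(q(7) + 491)*(-(107 - (3 - 3*0)) + (-3 + 9*9)) = (-88/15 + 491)*(-(107 - (3 - 3*0)) + (-3 + 9*9)) = 7277*(-(107 - (3 + 0)) + (-3 + 81))/15 = 7277*(-(107 - 1*3) + 78)/15 = 7277*(-(107 - 3) + 78)/15 = 7277*(-1*104 + 78)/15 = 7277*(-104 + 78)/15 = (7277/15)*(-26) = -189202/15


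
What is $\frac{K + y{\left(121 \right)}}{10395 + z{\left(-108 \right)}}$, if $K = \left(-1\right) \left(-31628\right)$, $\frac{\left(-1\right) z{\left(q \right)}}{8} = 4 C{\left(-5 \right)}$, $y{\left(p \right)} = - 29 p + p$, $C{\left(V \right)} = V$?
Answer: $\frac{5648}{2111} \approx 2.6755$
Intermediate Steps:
$y{\left(p \right)} = - 28 p$
$z{\left(q \right)} = 160$ ($z{\left(q \right)} = - 8 \cdot 4 \left(-5\right) = \left(-8\right) \left(-20\right) = 160$)
$K = 31628$
$\frac{K + y{\left(121 \right)}}{10395 + z{\left(-108 \right)}} = \frac{31628 - 3388}{10395 + 160} = \frac{31628 - 3388}{10555} = 28240 \cdot \frac{1}{10555} = \frac{5648}{2111}$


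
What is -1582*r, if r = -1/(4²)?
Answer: 791/8 ≈ 98.875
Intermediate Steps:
r = -1/16 ≈ -0.062500
-1582*r = -1582*(-1/16) = 791/8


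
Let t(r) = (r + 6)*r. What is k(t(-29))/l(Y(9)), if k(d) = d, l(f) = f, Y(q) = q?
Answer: 667/9 ≈ 74.111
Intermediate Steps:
t(r) = r*(6 + r) (t(r) = (6 + r)*r = r*(6 + r))
k(t(-29))/l(Y(9)) = -29*(6 - 29)/9 = -29*(-23)*(⅑) = 667*(⅑) = 667/9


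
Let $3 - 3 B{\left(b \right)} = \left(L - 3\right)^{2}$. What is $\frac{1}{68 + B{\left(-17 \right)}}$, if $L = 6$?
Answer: $\frac{1}{66} \approx 0.015152$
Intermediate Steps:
$B{\left(b \right)} = -2$ ($B{\left(b \right)} = 1 - \frac{\left(6 - 3\right)^{2}}{3} = 1 - \frac{3^{2}}{3} = 1 - 3 = -2$)
$\frac{1}{68 + B{\left(-17 \right)}} = \frac{1}{68 - 2} = \frac{1}{66}$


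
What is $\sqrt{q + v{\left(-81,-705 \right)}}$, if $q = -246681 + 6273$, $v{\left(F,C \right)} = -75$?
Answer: $i \sqrt{240483} \approx 490.39 i$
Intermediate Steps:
$q = -240408$
$\sqrt{q + v{\left(-81,-705 \right)}} = \sqrt{-240408 - 75} = \sqrt{-240483} = i \sqrt{240483}$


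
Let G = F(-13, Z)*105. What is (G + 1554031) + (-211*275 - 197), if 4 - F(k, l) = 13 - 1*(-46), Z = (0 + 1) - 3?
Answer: 1490034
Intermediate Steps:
Z = -2 (Z = 1 - 3 = -2)
F(k, l) = -55 (F(k, l) = 4 - (13 - 1*(-46)) = 4 - (13 + 46) = 4 - 1*59 = 4 - 59 = -55)
G = -5775 (G = -55*105 = -5775)
(G + 1554031) + (-211*275 - 197) = (-5775 + 1554031) + (-211*275 - 197) = 1548256 + (-58025 - 197) = 1548256 - 58222 = 1490034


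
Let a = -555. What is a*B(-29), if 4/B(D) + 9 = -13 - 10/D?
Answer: 16095/157 ≈ 102.52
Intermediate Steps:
B(D) = 4/(-22 - 10/D) (B(D) = 4/(-9 + (-13 - 10/D)) = 4/(-22 - 10/D))
a*B(-29) = -(-1110)*(-29)/(5 + 11*(-29)) = -(-1110)*(-29)/(5 - 319) = -(-1110)*(-29)/(-314) = -(-1110)*(-29)*(-1)/314 = -555*(-29/157) = 16095/157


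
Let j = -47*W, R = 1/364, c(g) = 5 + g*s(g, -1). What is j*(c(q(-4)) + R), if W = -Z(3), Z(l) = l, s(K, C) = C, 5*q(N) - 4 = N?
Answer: 256761/364 ≈ 705.39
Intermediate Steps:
q(N) = ⅘ + N/5
W = -3 (W = -1*3 = -3)
c(g) = 5 - g (c(g) = 5 + g*(-1) = 5 - g)
R = 1/364 ≈ 0.0027473
j = 141 (j = -47*(-3) = 141)
j*(c(q(-4)) + R) = 141*((5 - (⅘ + (⅕)*(-4))) + 1/364) = 141*((5 - (⅘ - ⅘)) + 1/364) = 141*((5 - 1*0) + 1/364) = 141*((5 + 0) + 1/364) = 141*(5 + 1/364) = 141*(1821/364) = 256761/364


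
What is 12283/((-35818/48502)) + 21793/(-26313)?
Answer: -7838376034166/471239517 ≈ -16634.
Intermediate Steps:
12283/((-35818/48502)) + 21793/(-26313) = 12283/((-35818*1/48502)) + 21793*(-1/26313) = 12283/(-17909/24251) - 21793/26313 = 12283*(-24251/17909) - 21793/26313 = -297875033/17909 - 21793/26313 = -7838376034166/471239517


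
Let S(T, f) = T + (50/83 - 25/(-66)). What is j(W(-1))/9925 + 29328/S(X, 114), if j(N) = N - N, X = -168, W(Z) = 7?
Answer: -160658784/914929 ≈ -175.60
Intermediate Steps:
S(T, f) = 5375/5478 + T (S(T, f) = T + (50*(1/83) - 25*(-1/66)) = T + (50/83 + 25/66) = T + 5375/5478 = 5375/5478 + T)
j(N) = 0
j(W(-1))/9925 + 29328/S(X, 114) = 0/9925 + 29328/(5375/5478 - 168) = 0*(1/9925) + 29328/(-914929/5478) = 0 + 29328*(-5478/914929) = 0 - 160658784/914929 = -160658784/914929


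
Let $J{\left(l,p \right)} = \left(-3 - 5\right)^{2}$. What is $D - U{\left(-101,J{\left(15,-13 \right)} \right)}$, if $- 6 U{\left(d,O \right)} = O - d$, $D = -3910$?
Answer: $- \frac{7765}{2} \approx -3882.5$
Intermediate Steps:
$J{\left(l,p \right)} = 64$ ($J{\left(l,p \right)} = \left(-8\right)^{2} = 64$)
$U{\left(d,O \right)} = - \frac{O}{6} + \frac{d}{6}$ ($U{\left(d,O \right)} = - \frac{O - d}{6} = - \frac{O}{6} + \frac{d}{6}$)
$D - U{\left(-101,J{\left(15,-13 \right)} \right)} = -3910 - \left(\left(- \frac{1}{6}\right) 64 + \frac{1}{6} \left(-101\right)\right) = -3910 - \left(- \frac{32}{3} - \frac{101}{6}\right) = -3910 - - \frac{55}{2} = -3910 + \frac{55}{2} = - \frac{7765}{2}$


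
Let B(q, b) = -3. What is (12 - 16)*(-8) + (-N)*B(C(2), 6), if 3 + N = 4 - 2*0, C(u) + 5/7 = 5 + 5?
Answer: 35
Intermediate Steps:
C(u) = 65/7 (C(u) = -5/7 + (5 + 5) = -5/7 + 10 = 65/7)
N = 1 (N = -3 + (4 - 2*0) = -3 + (4 + 0) = -3 + 4 = 1)
(12 - 16)*(-8) + (-N)*B(C(2), 6) = (12 - 16)*(-8) - 1*1*(-3) = -4*(-8) - 1*(-3) = 32 + 3 = 35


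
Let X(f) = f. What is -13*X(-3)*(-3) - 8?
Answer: -125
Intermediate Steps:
-13*X(-3)*(-3) - 8 = -(-39)*(-3) - 8 = -13*9 - 8 = -117 - 8 = -125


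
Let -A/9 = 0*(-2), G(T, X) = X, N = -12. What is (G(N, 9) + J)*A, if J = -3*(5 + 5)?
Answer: 0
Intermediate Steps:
A = 0 (A = -0*(-2) = -9*0 = 0)
J = -30 (J = -3*10 = -30)
(G(N, 9) + J)*A = (9 - 30)*0 = -21*0 = 0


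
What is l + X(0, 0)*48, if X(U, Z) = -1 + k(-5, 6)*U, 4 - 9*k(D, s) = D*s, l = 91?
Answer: 43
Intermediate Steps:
k(D, s) = 4/9 - D*s/9
X(U, Z) = -1 + 34*U/9 (X(U, Z) = -1 + (4/9 - ⅑*(-5)*6)*U = -1 + (4/9 + 10/3)*U = -1 + 34*U/9)
l + X(0, 0)*48 = 91 + (-1 + (34/9)*0)*48 = 91 + (-1 + 0)*48 = 91 - 1*48 = 91 - 48 = 43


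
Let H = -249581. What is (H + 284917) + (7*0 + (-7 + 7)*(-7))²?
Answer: 35336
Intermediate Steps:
(H + 284917) + (7*0 + (-7 + 7)*(-7))² = (-249581 + 284917) + (7*0 + (-7 + 7)*(-7))² = 35336 + (0 + 0*(-7))² = 35336 + (0 + 0)² = 35336 + 0² = 35336 + 0 = 35336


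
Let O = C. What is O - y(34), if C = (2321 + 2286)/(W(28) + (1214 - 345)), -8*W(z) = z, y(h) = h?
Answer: -49640/1731 ≈ -28.677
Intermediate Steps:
W(z) = -z/8
C = 9214/1731 (C = (2321 + 2286)/(-1/8*28 + (1214 - 345)) = 4607/(-7/2 + 869) = 4607/(1731/2) = 4607*(2/1731) = 9214/1731 ≈ 5.3229)
O = 9214/1731 ≈ 5.3229
O - y(34) = 9214/1731 - 1*34 = 9214/1731 - 34 = -49640/1731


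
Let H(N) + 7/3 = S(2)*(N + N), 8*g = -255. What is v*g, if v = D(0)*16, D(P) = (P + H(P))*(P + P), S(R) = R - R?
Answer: 0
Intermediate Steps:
S(R) = 0
g = -255/8 (g = (⅛)*(-255) = -255/8 ≈ -31.875)
H(N) = -7/3 (H(N) = -7/3 + 0*(N + N) = -7/3 + 0*(2*N) = -7/3 + 0 = -7/3)
D(P) = 2*P*(-7/3 + P) (D(P) = (P - 7/3)*(P + P) = (-7/3 + P)*(2*P) = 2*P*(-7/3 + P))
v = 0 (v = ((⅔)*0*(-7 + 3*0))*16 = ((⅔)*0*(-7 + 0))*16 = ((⅔)*0*(-7))*16 = 0*16 = 0)
v*g = 0*(-255/8) = 0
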